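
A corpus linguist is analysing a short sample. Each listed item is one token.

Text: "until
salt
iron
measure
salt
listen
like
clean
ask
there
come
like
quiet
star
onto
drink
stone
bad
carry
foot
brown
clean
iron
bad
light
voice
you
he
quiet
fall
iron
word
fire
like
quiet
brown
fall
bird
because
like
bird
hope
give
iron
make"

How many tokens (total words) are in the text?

45

Tokens: until, salt, iron, measure, salt, listen, like, clean, ask, there, come, like, quiet, star, onto, drink, stone, bad, carry, foot, brown, clean, iron, bad, light, voice, you, he, quiet, fall, iron, word, fire, like, quiet, brown, fall, bird, because, like, bird, hope, give, iron, make
N = 45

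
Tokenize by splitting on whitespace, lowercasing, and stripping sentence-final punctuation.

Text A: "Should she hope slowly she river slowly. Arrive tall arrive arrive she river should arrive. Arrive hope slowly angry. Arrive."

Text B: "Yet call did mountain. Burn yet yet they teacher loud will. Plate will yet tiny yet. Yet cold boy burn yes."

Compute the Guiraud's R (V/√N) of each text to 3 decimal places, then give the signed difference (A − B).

-1.266

A: V=8, N=20, R=1.789
B: V=14, N=21, R=3.055
Difference = 1.789 − 3.055 = -1.266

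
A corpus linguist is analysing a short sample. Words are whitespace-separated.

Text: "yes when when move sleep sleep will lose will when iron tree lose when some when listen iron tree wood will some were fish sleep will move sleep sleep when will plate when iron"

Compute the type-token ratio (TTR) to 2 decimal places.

N = 34 tokens, V = 14 types.
TTR = V / N = 14 / 34 = 0.41

0.41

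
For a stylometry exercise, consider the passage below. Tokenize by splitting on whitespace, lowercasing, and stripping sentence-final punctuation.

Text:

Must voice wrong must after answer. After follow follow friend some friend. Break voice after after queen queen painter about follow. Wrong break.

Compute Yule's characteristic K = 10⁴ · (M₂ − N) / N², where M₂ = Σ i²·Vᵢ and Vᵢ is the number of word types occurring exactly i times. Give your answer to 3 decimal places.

567.108

Frequencies: after:4, follow:3, must:2, voice:2, wrong:2, friend:2, break:2, queen:2, answer:1, some:1, painter:1, about:1
N = 23. Frequency spectrum: V_1=4, V_2=6, V_3=1, V_4=1
M₂ = 1²·4 + 2²·6 + 3²·1 + 4²·1 = 53
K = 10000 × (53 − 23) / 23² = 567.108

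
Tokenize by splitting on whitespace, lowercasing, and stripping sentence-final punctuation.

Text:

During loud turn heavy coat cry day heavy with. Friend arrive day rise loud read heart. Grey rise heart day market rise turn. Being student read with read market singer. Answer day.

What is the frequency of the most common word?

Frequencies: day:4, rise:3, read:3, loud:2, turn:2, heavy:2, with:2, heart:2, market:2, during:1, coat:1, cry:1, friend:1, arrive:1, grey:1, being:1, student:1, singer:1, answer:1
Most common: 'day' with frequency 4.

4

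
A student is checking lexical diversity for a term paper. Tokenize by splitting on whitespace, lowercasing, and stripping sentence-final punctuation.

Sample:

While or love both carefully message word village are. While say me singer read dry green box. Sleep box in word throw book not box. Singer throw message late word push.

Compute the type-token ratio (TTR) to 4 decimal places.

0.7419

N = 31 tokens, V = 23 types.
TTR = V / N = 23 / 31 = 0.7419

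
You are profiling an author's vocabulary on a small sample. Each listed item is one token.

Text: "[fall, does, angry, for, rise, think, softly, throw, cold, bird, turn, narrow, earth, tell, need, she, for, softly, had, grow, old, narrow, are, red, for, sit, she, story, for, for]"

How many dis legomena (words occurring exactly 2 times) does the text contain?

3

Frequencies: for:5, softly:2, narrow:2, she:2, fall:1, does:1, angry:1, rise:1, think:1, throw:1, cold:1, bird:1, turn:1, earth:1, tell:1, need:1, had:1, grow:1, old:1, are:1, … (3 more, each freq 1)
Words with frequency 2: narrow, she, softly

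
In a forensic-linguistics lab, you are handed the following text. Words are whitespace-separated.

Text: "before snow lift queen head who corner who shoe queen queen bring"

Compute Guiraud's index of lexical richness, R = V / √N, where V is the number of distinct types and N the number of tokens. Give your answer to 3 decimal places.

2.598

N = 12, V = 9.
√N = 3.464102
R = 9 / 3.464102 = 2.598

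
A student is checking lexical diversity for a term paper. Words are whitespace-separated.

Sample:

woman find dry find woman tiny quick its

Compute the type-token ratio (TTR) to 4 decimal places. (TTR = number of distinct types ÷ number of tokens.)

0.7500

N = 8 tokens, V = 6 types.
TTR = V / N = 6 / 8 = 0.7500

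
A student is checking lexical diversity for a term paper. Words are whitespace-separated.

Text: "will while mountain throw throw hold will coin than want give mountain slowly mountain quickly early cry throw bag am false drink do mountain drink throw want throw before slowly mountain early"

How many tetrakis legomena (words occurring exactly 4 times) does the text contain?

Frequencies: mountain:5, throw:5, will:2, want:2, slowly:2, early:2, drink:2, while:1, hold:1, coin:1, than:1, give:1, quickly:1, cry:1, bag:1, am:1, false:1, do:1, before:1
Words with frequency 4: (none)

0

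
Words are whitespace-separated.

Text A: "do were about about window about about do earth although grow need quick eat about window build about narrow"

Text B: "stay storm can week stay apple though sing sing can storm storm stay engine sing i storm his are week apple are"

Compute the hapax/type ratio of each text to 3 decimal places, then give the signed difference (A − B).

A: hapax=9, V=12, ratio=0.750
B: hapax=4, V=11, ratio=0.364
Difference = 0.750 − 0.364 = 0.386

0.386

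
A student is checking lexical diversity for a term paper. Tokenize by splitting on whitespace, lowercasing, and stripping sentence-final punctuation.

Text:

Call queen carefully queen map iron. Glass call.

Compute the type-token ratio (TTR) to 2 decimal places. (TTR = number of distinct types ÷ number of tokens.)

N = 8 tokens, V = 6 types.
TTR = V / N = 6 / 8 = 0.75

0.75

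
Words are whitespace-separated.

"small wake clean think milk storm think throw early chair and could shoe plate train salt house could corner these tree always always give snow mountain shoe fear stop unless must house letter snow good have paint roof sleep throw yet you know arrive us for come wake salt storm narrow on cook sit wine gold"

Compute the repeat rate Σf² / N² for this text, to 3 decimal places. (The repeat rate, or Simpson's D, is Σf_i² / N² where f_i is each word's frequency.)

Frequencies: wake:2, think:2, storm:2, throw:2, could:2, shoe:2, salt:2, house:2, always:2, snow:2, small:1, clean:1, milk:1, early:1, chair:1, and:1, plate:1, train:1, corner:1, these:1, … (26 more, each freq 1)
Σf² = 76; N² = 3136
Repeat rate = 76 / 3136 = 0.024

0.024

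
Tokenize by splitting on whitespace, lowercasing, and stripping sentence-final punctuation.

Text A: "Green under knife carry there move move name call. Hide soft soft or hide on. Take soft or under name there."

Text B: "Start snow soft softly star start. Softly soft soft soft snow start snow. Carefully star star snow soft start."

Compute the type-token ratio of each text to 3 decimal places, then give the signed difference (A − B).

TTR(A) = 13/21 = 0.619
TTR(B) = 6/19 = 0.316
Difference = 0.619 − 0.316 = 0.303

0.303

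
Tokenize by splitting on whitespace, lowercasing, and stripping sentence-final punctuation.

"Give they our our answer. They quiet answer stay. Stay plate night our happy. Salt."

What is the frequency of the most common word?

Frequencies: our:3, they:2, answer:2, stay:2, give:1, quiet:1, plate:1, night:1, happy:1, salt:1
Most common: 'our' with frequency 3.

3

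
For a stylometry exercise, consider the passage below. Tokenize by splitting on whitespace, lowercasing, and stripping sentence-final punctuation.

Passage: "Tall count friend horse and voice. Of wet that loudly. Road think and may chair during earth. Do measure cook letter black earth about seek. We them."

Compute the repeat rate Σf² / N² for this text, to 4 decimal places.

0.0425

Frequencies: and:2, earth:2, tall:1, count:1, friend:1, horse:1, voice:1, of:1, wet:1, that:1, loudly:1, road:1, think:1, may:1, chair:1, during:1, do:1, measure:1, cook:1, letter:1, … (5 more, each freq 1)
Σf² = 31; N² = 729
Repeat rate = 31 / 729 = 0.0425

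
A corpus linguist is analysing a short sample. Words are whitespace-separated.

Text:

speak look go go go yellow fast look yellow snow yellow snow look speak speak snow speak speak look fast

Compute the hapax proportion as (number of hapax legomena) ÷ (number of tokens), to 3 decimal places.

0.000

Frequencies: speak:5, look:4, go:3, yellow:3, snow:3, fast:2
Hapax count = 0; token count = 20.
Ratio = 0 / 20 = 0.000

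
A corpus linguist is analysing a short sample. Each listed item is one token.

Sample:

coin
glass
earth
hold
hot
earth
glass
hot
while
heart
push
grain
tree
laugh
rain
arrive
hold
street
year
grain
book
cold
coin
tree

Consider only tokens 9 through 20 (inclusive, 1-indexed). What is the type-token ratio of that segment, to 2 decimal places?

0.92

Segment tokens 9–20: while, heart, push, grain, tree, laugh, rain, arrive, hold, street, year, grain
Segment N = 12, segment V = 11.
TTR = 11 / 12 = 0.92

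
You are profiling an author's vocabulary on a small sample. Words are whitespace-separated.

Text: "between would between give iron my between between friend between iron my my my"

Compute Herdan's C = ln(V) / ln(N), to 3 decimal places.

N = 14, V = 6.
ln(V) = 1.791759, ln(N) = 2.639057
C = 1.791759 / 2.639057 = 0.679

0.679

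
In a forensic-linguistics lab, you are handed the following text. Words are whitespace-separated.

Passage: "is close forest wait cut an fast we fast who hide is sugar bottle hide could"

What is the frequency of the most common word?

2

Frequencies: is:2, fast:2, hide:2, close:1, forest:1, wait:1, cut:1, an:1, we:1, who:1, sugar:1, bottle:1, could:1
Most common: 'is' with frequency 2.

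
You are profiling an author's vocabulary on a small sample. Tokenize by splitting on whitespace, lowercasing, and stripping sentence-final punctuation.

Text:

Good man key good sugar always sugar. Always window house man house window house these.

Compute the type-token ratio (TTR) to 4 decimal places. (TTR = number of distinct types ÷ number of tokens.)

0.5333

N = 15 tokens, V = 8 types.
TTR = V / N = 8 / 15 = 0.5333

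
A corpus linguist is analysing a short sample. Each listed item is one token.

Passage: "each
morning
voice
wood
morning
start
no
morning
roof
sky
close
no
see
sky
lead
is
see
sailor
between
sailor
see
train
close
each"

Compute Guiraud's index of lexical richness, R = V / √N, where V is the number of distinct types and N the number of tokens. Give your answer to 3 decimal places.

N = 24, V = 15.
√N = 4.898979
R = 15 / 4.898979 = 3.062

3.062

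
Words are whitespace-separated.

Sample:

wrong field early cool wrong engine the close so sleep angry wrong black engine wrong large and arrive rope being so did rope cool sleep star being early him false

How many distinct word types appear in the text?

20

Distinct types: {and, angry, arrive, being, black, close, cool, did, early, engine, false, field, him, large, rope, sleep, so, star, the, wrong}
V = 20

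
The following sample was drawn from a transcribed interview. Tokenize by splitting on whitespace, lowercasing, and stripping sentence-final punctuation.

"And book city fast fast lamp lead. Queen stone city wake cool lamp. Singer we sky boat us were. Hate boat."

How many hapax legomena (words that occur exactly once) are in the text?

Frequencies: city:2, fast:2, lamp:2, boat:2, and:1, book:1, lead:1, queen:1, stone:1, wake:1, cool:1, singer:1, we:1, sky:1, us:1, were:1, hate:1
Hapax (freq=1): and, book, cool, hate, lead, queen, singer, sky, stone, us, wake, we, were

13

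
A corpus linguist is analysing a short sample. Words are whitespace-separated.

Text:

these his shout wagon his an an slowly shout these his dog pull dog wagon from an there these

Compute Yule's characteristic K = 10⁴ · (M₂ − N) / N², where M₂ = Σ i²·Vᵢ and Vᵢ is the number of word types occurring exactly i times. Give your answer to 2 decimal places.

Frequencies: these:3, his:3, an:3, shout:2, wagon:2, dog:2, slowly:1, pull:1, from:1, there:1
N = 19. Frequency spectrum: V_1=4, V_2=3, V_3=3
M₂ = 1²·4 + 2²·3 + 3²·3 = 43
K = 10000 × (43 − 19) / 19² = 664.82

664.82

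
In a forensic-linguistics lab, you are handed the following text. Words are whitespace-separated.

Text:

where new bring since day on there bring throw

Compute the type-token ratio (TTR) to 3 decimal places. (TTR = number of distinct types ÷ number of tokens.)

0.889

N = 9 tokens, V = 8 types.
TTR = V / N = 8 / 9 = 0.889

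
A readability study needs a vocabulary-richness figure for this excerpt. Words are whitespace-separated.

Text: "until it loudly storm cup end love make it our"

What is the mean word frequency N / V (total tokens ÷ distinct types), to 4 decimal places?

N = 10 tokens, V = 9 types.
Mean frequency = N / V = 10 / 9 = 1.1111

1.1111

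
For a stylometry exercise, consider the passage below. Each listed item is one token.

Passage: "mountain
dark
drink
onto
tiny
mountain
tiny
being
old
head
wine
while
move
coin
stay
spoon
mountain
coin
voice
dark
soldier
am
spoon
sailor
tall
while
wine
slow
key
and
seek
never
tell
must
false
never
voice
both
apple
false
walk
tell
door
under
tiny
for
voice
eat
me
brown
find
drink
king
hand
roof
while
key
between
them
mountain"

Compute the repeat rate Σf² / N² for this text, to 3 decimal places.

Frequencies: mountain:4, tiny:3, while:3, voice:3, dark:2, drink:2, wine:2, coin:2, spoon:2, key:2, never:2, tell:2, false:2, onto:1, being:1, old:1, head:1, move:1, stay:1, soldier:1, … (22 more, each freq 1)
Σf² = 108; N² = 3600
Repeat rate = 108 / 3600 = 0.030

0.030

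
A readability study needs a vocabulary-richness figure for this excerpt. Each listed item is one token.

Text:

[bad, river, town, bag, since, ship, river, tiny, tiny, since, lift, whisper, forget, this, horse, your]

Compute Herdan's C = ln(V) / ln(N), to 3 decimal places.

N = 16, V = 13.
ln(V) = 2.564949, ln(N) = 2.772589
C = 2.564949 / 2.772589 = 0.925

0.925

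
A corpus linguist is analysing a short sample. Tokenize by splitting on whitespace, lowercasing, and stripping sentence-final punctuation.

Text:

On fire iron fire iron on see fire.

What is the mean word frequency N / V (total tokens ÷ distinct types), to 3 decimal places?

N = 8 tokens, V = 4 types.
Mean frequency = N / V = 8 / 4 = 2.000

2.000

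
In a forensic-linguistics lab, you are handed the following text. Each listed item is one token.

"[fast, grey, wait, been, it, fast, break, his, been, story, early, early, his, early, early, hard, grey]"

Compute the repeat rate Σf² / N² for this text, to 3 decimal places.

0.128

Frequencies: early:4, fast:2, grey:2, been:2, his:2, wait:1, it:1, break:1, story:1, hard:1
Σf² = 37; N² = 289
Repeat rate = 37 / 289 = 0.128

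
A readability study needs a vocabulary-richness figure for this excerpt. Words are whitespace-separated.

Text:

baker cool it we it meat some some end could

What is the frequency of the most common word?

2

Frequencies: it:2, some:2, baker:1, cool:1, we:1, meat:1, end:1, could:1
Most common: 'it' with frequency 2.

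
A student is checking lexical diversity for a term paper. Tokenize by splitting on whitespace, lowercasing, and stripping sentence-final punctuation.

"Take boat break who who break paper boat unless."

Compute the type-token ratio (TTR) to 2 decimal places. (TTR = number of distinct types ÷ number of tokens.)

N = 9 tokens, V = 6 types.
TTR = V / N = 6 / 9 = 0.67

0.67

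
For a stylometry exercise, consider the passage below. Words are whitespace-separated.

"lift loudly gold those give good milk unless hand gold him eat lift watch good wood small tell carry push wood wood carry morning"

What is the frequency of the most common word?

3

Frequencies: wood:3, lift:2, gold:2, good:2, carry:2, loudly:1, those:1, give:1, milk:1, unless:1, hand:1, him:1, eat:1, watch:1, small:1, tell:1, push:1, morning:1
Most common: 'wood' with frequency 3.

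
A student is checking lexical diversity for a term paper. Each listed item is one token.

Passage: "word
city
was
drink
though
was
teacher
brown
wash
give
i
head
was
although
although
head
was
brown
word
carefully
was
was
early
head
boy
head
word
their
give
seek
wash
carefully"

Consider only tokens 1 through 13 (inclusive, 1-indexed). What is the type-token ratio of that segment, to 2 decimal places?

0.85

Segment tokens 1–13: word, city, was, drink, though, was, teacher, brown, wash, give, i, head, was
Segment N = 13, segment V = 11.
TTR = 11 / 13 = 0.85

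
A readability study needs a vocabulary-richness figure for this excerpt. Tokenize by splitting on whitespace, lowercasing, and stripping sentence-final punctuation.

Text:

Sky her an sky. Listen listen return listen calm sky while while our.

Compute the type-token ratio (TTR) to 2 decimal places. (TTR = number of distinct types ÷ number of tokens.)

0.62

N = 13 tokens, V = 8 types.
TTR = V / N = 8 / 13 = 0.62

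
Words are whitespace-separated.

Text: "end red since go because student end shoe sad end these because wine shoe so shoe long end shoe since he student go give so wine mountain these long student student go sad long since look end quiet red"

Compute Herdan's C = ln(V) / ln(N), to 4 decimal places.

0.7733

N = 39, V = 17.
ln(V) = 2.833213, ln(N) = 3.663562
C = 2.833213 / 3.663562 = 0.7733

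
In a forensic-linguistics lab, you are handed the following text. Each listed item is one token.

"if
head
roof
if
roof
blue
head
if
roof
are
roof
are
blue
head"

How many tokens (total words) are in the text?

Tokens: if, head, roof, if, roof, blue, head, if, roof, are, roof, are, blue, head
N = 14

14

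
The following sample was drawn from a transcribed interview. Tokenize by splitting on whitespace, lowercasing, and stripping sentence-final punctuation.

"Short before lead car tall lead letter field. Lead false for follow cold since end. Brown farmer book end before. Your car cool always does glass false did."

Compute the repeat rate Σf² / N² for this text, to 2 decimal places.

Frequencies: lead:3, before:2, car:2, false:2, end:2, short:1, tall:1, letter:1, field:1, for:1, follow:1, cold:1, since:1, brown:1, farmer:1, book:1, your:1, cool:1, always:1, does:1, … (2 more, each freq 1)
Σf² = 42; N² = 784
Repeat rate = 42 / 784 = 0.05

0.05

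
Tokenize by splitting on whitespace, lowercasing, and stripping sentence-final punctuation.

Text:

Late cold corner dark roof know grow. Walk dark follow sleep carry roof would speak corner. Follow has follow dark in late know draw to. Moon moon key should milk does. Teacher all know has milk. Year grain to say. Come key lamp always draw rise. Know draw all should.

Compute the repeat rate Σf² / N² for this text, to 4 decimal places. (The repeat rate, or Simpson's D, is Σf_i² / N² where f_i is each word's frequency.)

0.0400

Frequencies: know:4, dark:3, follow:3, draw:3, late:2, corner:2, roof:2, has:2, to:2, moon:2, key:2, should:2, milk:2, all:2, cold:1, grow:1, walk:1, sleep:1, carry:1, would:1, … (11 more, each freq 1)
Σf² = 100; N² = 2500
Repeat rate = 100 / 2500 = 0.0400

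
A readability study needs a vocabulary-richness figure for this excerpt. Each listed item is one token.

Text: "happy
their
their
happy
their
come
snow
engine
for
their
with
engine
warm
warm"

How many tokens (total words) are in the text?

14

Tokens: happy, their, their, happy, their, come, snow, engine, for, their, with, engine, warm, warm
N = 14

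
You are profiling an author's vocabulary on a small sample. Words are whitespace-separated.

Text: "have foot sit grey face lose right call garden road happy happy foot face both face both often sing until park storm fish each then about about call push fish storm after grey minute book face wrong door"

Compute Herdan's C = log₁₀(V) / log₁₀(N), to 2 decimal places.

N = 38, V = 27.
log₁₀(V) = 1.431364, log₁₀(N) = 1.579784
C = 1.431364 / 1.579784 = 0.91

0.91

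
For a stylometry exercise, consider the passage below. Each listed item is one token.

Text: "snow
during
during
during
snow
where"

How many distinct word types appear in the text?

3

Distinct types: {during, snow, where}
V = 3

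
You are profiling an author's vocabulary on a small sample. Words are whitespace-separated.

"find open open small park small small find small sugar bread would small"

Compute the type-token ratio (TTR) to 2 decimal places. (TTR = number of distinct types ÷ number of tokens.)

N = 13 tokens, V = 7 types.
TTR = V / N = 7 / 13 = 0.54

0.54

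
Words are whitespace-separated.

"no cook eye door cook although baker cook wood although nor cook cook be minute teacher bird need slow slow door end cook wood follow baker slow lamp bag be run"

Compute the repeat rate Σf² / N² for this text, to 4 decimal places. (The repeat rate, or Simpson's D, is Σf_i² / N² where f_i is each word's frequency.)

Frequencies: cook:6, slow:3, door:2, although:2, baker:2, wood:2, be:2, no:1, eye:1, nor:1, minute:1, teacher:1, bird:1, need:1, end:1, follow:1, lamp:1, bag:1, run:1
Σf² = 77; N² = 961
Repeat rate = 77 / 961 = 0.0801

0.0801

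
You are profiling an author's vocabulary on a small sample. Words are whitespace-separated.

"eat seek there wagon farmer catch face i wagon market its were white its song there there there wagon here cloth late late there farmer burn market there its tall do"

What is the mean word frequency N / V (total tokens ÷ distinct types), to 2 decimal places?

1.63

N = 31 tokens, V = 19 types.
Mean frequency = N / V = 31 / 19 = 1.63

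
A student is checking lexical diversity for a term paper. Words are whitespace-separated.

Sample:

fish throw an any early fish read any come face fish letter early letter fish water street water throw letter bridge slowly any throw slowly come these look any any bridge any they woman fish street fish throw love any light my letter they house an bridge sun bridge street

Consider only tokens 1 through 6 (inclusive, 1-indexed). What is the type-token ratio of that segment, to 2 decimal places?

0.83

Segment tokens 1–6: fish, throw, an, any, early, fish
Segment N = 6, segment V = 5.
TTR = 5 / 6 = 0.83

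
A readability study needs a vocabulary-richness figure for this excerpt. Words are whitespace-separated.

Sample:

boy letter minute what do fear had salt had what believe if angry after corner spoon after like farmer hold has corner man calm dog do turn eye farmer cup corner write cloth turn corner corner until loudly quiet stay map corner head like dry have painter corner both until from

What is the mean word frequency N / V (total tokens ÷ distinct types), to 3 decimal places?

N = 51 tokens, V = 37 types.
Mean frequency = N / V = 51 / 37 = 1.378

1.378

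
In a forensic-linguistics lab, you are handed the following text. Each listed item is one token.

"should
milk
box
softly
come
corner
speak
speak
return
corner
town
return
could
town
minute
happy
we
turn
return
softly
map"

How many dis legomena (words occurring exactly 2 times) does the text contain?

Frequencies: return:3, softly:2, corner:2, speak:2, town:2, should:1, milk:1, box:1, come:1, could:1, minute:1, happy:1, we:1, turn:1, map:1
Words with frequency 2: corner, softly, speak, town

4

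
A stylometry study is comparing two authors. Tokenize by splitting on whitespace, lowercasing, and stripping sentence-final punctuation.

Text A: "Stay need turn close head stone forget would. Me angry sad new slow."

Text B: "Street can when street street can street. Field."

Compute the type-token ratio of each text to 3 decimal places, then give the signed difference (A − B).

0.500

TTR(A) = 13/13 = 1.000
TTR(B) = 4/8 = 0.500
Difference = 1.000 − 0.500 = 0.500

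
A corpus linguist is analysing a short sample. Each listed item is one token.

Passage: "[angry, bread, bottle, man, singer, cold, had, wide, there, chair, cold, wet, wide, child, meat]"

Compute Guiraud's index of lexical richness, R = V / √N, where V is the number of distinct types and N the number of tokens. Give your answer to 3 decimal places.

3.357

N = 15, V = 13.
√N = 3.872983
R = 13 / 3.872983 = 3.357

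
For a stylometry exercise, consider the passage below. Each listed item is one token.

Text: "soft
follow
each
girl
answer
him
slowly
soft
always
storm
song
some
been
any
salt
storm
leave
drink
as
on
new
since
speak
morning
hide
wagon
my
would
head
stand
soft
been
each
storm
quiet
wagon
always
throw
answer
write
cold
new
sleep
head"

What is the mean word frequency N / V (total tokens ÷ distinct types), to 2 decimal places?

1.33

N = 44 tokens, V = 33 types.
Mean frequency = N / V = 44 / 33 = 1.33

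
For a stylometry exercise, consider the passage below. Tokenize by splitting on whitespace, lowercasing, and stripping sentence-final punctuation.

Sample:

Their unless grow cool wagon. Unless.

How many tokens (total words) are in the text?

6

Tokens: their, unless, grow, cool, wagon, unless
N = 6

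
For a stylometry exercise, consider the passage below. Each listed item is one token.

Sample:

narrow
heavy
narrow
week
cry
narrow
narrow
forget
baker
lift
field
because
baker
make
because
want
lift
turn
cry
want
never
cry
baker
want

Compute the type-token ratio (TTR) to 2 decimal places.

N = 24 tokens, V = 13 types.
TTR = V / N = 13 / 24 = 0.54

0.54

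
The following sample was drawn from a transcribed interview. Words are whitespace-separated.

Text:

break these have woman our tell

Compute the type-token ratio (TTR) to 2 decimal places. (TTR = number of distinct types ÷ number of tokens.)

N = 6 tokens, V = 6 types.
TTR = V / N = 6 / 6 = 1.00

1.00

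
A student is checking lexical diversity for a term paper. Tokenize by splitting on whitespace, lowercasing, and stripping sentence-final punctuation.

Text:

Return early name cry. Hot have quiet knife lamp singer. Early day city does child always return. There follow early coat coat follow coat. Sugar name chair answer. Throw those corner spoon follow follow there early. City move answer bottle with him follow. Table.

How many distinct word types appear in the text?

30

Distinct types: {always, answer, bottle, chair, child, city, coat, corner, cry, day, does, early, follow, have, him, hot, knife, lamp, move, name, quiet, return, singer, spoon, sugar, table, there, those, throw, with}
V = 30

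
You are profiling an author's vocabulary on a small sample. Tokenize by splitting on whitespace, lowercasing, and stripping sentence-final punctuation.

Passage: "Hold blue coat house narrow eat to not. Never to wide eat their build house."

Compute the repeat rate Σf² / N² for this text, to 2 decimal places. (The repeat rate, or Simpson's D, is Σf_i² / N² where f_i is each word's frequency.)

0.09

Frequencies: house:2, eat:2, to:2, hold:1, blue:1, coat:1, narrow:1, not:1, never:1, wide:1, their:1, build:1
Σf² = 21; N² = 225
Repeat rate = 21 / 225 = 0.09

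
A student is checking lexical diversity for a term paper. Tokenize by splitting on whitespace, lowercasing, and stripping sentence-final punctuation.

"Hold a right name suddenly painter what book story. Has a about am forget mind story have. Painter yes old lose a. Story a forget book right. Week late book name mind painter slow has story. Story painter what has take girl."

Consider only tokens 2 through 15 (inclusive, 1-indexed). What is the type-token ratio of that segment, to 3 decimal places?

Segment tokens 2–15: a, right, name, suddenly, painter, what, book, story, has, a, about, am, forget, mind
Segment N = 14, segment V = 13.
TTR = 13 / 14 = 0.929

0.929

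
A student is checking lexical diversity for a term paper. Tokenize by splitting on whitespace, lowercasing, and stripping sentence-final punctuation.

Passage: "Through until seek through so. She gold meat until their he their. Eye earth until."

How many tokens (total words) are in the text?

Tokens: through, until, seek, through, so, she, gold, meat, until, their, he, their, eye, earth, until
N = 15

15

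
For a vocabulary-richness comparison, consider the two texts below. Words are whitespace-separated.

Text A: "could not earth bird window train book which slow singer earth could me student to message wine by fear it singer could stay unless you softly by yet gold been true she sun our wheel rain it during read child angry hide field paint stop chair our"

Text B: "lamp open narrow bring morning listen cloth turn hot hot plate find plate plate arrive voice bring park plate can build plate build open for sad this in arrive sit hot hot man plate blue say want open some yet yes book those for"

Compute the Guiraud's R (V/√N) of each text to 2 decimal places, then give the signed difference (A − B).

1.31

A: V=40, N=47, R=5.83
B: V=30, N=44, R=4.52
Difference = 5.83 − 4.52 = 1.31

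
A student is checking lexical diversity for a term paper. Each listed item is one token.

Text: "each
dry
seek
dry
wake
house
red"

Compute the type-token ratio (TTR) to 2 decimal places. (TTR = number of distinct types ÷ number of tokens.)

N = 7 tokens, V = 6 types.
TTR = V / N = 6 / 7 = 0.86

0.86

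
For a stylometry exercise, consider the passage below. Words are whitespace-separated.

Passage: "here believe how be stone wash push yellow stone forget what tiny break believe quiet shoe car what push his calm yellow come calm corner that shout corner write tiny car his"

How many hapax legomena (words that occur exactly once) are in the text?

12

Frequencies: believe:2, stone:2, push:2, yellow:2, what:2, tiny:2, car:2, his:2, calm:2, corner:2, here:1, how:1, be:1, wash:1, forget:1, break:1, quiet:1, shoe:1, come:1, that:1, … (2 more, each freq 1)
Hapax (freq=1): be, break, come, forget, here, how, quiet, shoe, shout, that, wash, write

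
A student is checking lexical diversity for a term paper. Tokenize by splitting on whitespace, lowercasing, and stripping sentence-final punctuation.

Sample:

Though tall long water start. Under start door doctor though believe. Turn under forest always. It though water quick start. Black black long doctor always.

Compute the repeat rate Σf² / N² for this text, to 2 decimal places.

0.08

Frequencies: though:3, start:3, long:2, water:2, under:2, doctor:2, always:2, black:2, tall:1, door:1, believe:1, turn:1, forest:1, it:1, quick:1
Σf² = 49; N² = 625
Repeat rate = 49 / 625 = 0.08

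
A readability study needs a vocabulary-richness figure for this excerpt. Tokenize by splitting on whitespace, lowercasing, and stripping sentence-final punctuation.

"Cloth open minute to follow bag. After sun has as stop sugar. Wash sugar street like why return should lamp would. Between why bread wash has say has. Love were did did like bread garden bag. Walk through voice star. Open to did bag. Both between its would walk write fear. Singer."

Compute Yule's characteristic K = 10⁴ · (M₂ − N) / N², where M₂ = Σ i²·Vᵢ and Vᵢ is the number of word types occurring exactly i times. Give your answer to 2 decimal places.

Frequencies: bag:3, has:3, did:3, open:2, to:2, sugar:2, wash:2, like:2, why:2, would:2, between:2, bread:2, walk:2, cloth:1, minute:1, follow:1, after:1, sun:1, as:1, stop:1, … (16 more, each freq 1)
N = 52. Frequency spectrum: V_1=23, V_2=10, V_3=3
M₂ = 1²·23 + 2²·10 + 3²·3 = 90
K = 10000 × (90 − 52) / 52² = 140.53

140.53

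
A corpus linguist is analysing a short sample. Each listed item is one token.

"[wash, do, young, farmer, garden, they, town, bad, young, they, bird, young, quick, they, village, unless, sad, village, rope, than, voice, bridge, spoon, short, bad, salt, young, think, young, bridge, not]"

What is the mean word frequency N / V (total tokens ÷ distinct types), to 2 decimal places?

1.41

N = 31 tokens, V = 22 types.
Mean frequency = N / V = 31 / 22 = 1.41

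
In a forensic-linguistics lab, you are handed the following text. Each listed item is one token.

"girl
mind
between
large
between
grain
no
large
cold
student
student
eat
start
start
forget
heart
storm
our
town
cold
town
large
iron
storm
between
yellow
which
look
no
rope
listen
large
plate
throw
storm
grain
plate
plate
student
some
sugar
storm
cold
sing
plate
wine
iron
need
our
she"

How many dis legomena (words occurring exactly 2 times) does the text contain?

6

Frequencies: large:4, storm:4, plate:4, between:3, cold:3, student:3, grain:2, no:2, start:2, our:2, town:2, iron:2, girl:1, mind:1, eat:1, forget:1, heart:1, yellow:1, which:1, look:1, … (9 more, each freq 1)
Words with frequency 2: grain, iron, no, our, start, town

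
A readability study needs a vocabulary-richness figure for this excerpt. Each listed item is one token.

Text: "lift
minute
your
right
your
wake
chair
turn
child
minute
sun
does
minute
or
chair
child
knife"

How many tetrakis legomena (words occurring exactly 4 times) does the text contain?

Frequencies: minute:3, your:2, chair:2, child:2, lift:1, right:1, wake:1, turn:1, sun:1, does:1, or:1, knife:1
Words with frequency 4: (none)

0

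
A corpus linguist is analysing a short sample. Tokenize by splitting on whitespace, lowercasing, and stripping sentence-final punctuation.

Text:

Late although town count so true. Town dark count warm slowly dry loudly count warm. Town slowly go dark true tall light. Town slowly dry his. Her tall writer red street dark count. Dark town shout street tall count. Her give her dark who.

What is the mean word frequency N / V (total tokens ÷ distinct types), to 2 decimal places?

N = 44 tokens, V = 22 types.
Mean frequency = N / V = 44 / 22 = 2.00

2.00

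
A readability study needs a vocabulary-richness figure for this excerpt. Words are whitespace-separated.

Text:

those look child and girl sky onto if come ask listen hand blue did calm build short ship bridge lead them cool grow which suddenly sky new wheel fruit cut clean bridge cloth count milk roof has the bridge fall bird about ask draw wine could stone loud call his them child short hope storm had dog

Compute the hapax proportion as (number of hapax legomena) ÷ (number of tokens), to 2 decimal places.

0.77

Frequencies: bridge:3, child:2, sky:2, ask:2, short:2, them:2, those:1, look:1, and:1, girl:1, onto:1, if:1, come:1, listen:1, hand:1, blue:1, did:1, calm:1, build:1, ship:1, … (30 more, each freq 1)
Hapax count = 44; token count = 57.
Ratio = 44 / 57 = 0.77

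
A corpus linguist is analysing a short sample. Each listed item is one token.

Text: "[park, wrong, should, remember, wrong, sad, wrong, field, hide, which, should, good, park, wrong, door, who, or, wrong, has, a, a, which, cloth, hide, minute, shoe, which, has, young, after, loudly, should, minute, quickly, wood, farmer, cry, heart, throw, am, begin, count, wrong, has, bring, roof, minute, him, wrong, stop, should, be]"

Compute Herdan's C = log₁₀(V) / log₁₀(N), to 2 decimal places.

0.89

N = 52, V = 34.
log₁₀(V) = 1.531479, log₁₀(N) = 1.716003
C = 1.531479 / 1.716003 = 0.89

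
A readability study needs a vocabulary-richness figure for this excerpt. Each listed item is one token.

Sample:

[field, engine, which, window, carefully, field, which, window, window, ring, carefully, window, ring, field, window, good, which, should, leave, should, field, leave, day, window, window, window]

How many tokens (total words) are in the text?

Tokens: field, engine, which, window, carefully, field, which, window, window, ring, carefully, window, ring, field, window, good, which, should, leave, should, field, leave, day, window, window, window
N = 26

26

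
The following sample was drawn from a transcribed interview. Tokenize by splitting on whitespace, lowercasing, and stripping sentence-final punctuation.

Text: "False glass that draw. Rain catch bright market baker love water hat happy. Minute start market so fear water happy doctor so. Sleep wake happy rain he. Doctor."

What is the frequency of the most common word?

Frequencies: happy:3, rain:2, market:2, water:2, so:2, doctor:2, false:1, glass:1, that:1, draw:1, catch:1, bright:1, baker:1, love:1, hat:1, minute:1, start:1, fear:1, sleep:1, wake:1, … (1 more, each freq 1)
Most common: 'happy' with frequency 3.

3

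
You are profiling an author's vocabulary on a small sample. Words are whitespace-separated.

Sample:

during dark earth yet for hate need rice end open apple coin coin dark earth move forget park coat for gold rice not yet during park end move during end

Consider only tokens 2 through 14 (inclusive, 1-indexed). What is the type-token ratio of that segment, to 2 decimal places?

0.85

Segment tokens 2–14: dark, earth, yet, for, hate, need, rice, end, open, apple, coin, coin, dark
Segment N = 13, segment V = 11.
TTR = 11 / 13 = 0.85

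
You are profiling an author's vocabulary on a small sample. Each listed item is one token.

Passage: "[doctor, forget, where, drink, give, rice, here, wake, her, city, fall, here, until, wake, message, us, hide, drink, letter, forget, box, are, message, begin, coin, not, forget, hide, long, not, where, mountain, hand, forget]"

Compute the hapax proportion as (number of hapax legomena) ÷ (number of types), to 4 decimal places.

0.6667

Frequencies: forget:4, where:2, drink:2, here:2, wake:2, message:2, hide:2, not:2, doctor:1, give:1, rice:1, her:1, city:1, fall:1, until:1, us:1, letter:1, box:1, are:1, begin:1, … (4 more, each freq 1)
Hapax count = 16; type count = 24.
Ratio = 16 / 24 = 0.6667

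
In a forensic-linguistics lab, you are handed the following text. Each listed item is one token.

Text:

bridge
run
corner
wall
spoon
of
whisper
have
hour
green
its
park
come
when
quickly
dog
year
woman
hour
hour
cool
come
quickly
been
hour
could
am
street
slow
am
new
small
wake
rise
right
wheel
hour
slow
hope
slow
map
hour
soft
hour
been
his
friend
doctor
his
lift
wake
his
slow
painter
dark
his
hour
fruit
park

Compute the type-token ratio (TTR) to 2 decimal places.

N = 59 tokens, V = 40 types.
TTR = V / N = 40 / 59 = 0.68

0.68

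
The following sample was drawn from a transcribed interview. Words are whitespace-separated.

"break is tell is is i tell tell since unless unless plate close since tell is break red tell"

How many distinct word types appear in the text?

Distinct types: {break, close, i, is, plate, red, since, tell, unless}
V = 9

9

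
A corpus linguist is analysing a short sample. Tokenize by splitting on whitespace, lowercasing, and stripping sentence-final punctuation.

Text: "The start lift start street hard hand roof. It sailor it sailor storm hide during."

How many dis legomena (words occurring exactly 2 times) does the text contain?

Frequencies: start:2, it:2, sailor:2, the:1, lift:1, street:1, hard:1, hand:1, roof:1, storm:1, hide:1, during:1
Words with frequency 2: it, sailor, start

3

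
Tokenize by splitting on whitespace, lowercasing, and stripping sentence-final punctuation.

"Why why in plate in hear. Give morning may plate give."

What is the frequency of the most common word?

Frequencies: why:2, in:2, plate:2, give:2, hear:1, morning:1, may:1
Most common: 'why' with frequency 2.

2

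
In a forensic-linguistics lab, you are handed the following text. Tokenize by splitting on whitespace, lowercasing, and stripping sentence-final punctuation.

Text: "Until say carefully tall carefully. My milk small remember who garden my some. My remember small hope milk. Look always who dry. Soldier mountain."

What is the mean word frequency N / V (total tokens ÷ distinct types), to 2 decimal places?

N = 24 tokens, V = 17 types.
Mean frequency = N / V = 24 / 17 = 1.41

1.41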